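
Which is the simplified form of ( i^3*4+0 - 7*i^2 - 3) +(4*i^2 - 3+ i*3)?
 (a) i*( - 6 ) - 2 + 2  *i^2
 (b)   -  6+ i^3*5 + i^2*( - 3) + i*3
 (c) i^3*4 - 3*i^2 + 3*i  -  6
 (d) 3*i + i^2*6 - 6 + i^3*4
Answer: c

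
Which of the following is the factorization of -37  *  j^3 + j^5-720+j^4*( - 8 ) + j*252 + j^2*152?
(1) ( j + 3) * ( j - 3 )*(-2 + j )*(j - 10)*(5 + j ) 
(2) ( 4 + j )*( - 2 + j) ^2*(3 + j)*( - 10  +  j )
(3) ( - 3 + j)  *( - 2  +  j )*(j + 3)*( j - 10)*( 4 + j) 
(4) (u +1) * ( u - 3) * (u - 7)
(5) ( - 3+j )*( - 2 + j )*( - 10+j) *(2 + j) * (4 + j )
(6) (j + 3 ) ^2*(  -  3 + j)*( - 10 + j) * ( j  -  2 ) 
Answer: 3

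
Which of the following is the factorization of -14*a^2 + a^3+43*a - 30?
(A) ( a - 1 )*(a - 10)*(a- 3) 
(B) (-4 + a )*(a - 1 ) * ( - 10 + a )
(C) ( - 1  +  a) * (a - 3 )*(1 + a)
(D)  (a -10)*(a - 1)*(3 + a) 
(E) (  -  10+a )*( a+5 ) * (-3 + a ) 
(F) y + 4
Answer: A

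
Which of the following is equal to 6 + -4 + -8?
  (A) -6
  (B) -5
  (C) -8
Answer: A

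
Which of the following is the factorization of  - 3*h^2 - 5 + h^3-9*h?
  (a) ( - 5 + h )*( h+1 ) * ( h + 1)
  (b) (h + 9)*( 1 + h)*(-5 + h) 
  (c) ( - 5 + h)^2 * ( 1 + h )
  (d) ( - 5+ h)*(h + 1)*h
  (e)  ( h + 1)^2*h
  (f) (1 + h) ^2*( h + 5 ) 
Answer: a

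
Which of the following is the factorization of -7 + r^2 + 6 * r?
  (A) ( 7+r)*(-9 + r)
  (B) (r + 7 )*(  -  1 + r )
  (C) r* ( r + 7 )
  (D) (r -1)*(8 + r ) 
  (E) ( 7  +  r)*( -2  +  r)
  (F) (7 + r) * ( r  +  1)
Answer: B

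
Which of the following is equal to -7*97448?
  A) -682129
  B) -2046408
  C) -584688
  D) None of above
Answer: D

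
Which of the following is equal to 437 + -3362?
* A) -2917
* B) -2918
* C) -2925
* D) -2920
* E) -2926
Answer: C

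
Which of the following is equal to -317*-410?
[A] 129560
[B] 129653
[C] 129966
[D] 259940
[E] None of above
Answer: E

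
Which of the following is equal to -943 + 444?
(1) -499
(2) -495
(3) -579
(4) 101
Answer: 1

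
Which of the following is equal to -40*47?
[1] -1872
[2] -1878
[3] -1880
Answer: 3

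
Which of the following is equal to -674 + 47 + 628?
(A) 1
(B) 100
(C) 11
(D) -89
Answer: A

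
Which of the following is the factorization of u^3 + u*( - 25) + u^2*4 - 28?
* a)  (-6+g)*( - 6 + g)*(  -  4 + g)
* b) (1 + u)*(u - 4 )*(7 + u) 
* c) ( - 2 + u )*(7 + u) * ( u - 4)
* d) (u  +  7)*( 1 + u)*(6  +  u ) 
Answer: b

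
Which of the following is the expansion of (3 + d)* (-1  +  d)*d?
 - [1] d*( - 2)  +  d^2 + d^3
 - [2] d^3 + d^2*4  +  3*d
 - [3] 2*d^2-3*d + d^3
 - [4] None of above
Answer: 3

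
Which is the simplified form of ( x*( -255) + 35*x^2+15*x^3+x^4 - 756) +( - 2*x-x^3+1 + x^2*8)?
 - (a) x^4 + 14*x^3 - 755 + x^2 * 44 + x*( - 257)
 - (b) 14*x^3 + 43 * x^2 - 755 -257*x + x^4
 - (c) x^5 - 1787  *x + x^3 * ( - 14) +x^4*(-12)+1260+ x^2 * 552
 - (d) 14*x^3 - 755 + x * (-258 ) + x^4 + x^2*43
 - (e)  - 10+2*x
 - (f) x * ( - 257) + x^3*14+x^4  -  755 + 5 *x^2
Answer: b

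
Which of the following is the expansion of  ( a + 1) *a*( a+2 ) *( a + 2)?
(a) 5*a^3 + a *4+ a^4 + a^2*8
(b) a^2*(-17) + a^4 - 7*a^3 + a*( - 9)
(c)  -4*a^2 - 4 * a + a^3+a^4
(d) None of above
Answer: a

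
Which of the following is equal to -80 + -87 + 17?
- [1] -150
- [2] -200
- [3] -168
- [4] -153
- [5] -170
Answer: 1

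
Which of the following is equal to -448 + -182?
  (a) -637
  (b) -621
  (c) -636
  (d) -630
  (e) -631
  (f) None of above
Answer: d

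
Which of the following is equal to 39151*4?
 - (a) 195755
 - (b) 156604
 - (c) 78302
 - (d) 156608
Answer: b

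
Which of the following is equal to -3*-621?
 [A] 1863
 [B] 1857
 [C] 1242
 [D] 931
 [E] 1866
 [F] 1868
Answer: A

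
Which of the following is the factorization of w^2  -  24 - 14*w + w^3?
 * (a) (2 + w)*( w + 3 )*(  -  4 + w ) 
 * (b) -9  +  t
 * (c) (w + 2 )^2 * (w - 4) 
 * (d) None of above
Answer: a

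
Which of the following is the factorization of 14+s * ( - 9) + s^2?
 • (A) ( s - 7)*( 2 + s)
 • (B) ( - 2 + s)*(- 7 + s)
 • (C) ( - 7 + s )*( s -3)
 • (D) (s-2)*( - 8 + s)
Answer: B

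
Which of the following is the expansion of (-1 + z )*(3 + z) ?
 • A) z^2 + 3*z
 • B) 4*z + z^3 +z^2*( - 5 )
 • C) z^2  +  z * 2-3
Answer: C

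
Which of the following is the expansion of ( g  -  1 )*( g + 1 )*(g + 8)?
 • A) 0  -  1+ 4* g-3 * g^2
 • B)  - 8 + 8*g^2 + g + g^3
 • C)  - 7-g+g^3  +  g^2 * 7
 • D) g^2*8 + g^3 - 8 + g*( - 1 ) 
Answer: D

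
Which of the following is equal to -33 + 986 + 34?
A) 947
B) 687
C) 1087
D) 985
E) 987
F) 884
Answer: E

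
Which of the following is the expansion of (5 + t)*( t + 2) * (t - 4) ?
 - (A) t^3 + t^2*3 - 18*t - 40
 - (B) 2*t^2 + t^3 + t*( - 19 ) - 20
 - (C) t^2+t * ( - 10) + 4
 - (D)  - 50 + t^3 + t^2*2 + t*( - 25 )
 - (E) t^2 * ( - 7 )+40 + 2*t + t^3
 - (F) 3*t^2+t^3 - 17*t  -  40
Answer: A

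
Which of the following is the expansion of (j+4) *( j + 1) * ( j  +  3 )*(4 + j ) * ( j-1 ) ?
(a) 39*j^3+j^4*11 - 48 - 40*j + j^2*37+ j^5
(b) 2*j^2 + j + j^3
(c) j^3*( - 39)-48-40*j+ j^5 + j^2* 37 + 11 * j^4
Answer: a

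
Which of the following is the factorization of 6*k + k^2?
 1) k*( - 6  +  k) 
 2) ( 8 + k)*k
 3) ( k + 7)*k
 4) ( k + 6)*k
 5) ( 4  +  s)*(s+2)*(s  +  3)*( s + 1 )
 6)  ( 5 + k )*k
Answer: 4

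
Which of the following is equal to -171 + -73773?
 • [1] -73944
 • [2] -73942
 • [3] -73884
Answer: 1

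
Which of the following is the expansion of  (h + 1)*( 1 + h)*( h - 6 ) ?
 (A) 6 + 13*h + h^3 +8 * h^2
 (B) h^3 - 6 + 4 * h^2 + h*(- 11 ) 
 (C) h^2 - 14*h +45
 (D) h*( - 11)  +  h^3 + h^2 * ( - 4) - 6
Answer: D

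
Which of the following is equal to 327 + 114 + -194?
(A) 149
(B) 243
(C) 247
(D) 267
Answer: C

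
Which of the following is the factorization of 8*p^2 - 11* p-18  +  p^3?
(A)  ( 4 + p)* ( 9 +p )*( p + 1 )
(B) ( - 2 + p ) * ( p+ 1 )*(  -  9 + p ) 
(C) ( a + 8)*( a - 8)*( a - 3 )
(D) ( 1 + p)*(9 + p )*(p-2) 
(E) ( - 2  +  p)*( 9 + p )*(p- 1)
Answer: D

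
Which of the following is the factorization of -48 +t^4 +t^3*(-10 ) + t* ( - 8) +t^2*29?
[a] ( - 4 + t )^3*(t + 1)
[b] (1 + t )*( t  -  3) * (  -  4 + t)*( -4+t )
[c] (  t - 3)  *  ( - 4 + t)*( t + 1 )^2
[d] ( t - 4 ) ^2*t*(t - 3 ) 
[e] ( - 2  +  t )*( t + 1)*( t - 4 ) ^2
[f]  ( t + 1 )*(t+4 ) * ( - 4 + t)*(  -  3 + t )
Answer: b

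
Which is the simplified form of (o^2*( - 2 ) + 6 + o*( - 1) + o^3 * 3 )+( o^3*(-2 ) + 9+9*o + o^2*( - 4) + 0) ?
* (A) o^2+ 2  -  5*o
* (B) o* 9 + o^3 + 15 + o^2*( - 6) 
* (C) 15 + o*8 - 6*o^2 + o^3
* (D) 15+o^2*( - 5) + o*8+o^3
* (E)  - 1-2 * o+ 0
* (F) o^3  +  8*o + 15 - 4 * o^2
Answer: C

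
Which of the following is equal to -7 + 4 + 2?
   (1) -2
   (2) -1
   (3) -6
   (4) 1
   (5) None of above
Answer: 2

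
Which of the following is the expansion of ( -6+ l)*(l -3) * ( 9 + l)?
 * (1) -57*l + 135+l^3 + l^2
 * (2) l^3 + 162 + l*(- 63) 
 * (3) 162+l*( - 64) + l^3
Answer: 2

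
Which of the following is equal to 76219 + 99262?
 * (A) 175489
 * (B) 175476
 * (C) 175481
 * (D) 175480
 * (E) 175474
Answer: C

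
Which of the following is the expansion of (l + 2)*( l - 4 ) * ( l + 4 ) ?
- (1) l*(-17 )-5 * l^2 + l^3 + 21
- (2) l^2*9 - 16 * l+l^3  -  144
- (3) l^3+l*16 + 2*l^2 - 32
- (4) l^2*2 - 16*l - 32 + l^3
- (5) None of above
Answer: 4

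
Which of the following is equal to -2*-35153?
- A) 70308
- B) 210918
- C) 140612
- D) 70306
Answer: D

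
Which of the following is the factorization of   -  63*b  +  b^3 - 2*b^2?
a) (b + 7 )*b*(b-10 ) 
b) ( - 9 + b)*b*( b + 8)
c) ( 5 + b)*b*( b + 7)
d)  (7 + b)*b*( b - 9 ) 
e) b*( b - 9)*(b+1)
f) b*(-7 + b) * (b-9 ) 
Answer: d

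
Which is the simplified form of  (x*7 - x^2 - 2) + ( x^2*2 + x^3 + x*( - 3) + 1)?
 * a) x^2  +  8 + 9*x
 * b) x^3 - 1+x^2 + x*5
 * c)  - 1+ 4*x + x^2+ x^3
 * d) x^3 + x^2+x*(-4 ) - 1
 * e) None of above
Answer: c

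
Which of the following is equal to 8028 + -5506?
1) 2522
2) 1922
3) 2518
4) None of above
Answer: 1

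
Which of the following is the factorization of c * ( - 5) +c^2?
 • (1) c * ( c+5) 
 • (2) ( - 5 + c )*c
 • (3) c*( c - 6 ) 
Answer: 2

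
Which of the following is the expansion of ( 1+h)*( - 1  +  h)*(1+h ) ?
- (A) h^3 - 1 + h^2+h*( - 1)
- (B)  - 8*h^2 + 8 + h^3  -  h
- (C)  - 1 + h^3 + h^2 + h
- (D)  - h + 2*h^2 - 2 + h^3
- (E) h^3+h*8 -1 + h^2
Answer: A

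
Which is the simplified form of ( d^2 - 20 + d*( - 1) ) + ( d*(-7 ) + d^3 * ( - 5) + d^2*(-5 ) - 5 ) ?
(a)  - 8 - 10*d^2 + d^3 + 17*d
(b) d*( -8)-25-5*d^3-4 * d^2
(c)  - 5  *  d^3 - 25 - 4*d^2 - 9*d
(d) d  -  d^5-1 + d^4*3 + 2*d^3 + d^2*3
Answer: b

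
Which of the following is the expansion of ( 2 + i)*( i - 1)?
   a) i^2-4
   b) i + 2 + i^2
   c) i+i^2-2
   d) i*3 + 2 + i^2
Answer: c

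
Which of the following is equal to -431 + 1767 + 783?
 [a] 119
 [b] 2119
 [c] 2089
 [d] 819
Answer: b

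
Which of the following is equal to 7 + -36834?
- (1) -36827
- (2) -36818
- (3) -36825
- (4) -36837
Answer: 1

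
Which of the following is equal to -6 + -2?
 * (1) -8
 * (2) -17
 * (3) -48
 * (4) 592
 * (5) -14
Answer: 1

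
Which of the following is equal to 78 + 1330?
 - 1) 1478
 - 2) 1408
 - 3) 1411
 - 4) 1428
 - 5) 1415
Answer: 2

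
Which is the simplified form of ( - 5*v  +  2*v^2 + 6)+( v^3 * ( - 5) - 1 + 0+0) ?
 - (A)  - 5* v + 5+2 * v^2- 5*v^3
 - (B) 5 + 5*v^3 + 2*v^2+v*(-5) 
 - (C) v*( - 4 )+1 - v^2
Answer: A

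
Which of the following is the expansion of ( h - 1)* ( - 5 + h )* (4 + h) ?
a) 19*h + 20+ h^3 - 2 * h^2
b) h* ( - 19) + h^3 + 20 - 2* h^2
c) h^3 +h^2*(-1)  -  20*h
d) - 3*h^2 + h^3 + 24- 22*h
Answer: b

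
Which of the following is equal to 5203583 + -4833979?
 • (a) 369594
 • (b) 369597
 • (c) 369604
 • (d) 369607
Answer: c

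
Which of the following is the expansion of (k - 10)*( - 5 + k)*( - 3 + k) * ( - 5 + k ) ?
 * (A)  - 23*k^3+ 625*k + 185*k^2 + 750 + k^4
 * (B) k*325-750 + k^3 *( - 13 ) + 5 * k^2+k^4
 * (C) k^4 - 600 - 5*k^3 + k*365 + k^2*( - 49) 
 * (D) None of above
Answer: D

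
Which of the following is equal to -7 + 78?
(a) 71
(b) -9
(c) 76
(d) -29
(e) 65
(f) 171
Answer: a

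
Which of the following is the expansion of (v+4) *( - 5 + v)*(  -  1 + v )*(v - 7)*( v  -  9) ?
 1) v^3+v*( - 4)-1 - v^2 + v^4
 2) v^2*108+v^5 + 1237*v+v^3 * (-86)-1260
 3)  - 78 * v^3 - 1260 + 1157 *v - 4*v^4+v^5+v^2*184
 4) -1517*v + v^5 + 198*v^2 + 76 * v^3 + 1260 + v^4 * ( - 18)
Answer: 4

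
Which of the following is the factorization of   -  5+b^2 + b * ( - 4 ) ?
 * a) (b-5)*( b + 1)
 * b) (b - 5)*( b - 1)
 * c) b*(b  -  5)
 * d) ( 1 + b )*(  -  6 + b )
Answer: a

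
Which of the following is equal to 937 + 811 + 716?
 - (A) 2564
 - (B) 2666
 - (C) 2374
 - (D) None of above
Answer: D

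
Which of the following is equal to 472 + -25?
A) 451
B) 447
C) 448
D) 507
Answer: B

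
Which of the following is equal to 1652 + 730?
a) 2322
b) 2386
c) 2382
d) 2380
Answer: c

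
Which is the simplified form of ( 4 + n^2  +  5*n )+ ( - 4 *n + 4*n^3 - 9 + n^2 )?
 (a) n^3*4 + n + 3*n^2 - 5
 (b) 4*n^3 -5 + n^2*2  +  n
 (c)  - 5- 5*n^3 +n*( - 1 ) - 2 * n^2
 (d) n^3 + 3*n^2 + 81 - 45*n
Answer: b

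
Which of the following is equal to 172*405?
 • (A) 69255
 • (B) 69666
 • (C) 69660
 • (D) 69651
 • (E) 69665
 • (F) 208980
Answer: C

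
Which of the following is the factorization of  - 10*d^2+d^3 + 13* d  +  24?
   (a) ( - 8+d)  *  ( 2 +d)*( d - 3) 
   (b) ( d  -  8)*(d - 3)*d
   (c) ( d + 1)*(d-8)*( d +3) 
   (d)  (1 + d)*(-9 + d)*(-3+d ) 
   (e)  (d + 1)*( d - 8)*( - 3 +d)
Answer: e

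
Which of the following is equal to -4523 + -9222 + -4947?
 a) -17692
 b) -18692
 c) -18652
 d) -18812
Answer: b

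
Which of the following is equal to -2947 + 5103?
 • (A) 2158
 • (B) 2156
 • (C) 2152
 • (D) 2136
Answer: B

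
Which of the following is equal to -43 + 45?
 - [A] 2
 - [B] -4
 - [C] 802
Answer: A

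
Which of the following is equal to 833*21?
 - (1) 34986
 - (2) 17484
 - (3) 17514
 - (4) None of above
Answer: 4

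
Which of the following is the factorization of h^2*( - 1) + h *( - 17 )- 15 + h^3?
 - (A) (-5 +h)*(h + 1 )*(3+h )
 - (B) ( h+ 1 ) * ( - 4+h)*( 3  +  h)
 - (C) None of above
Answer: A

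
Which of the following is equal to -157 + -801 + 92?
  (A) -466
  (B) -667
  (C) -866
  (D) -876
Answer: C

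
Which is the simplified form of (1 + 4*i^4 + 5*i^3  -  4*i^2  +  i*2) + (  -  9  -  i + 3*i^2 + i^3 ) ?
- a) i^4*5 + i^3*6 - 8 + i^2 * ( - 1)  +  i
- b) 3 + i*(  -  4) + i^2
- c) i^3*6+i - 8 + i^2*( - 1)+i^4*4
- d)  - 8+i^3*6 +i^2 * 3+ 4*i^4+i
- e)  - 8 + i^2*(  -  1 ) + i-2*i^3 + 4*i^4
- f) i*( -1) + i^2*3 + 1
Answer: c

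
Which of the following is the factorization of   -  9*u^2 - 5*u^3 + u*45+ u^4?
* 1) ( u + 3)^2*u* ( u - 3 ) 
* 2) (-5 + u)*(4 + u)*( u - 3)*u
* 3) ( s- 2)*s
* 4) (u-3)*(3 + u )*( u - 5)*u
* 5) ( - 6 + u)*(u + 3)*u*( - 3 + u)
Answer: 4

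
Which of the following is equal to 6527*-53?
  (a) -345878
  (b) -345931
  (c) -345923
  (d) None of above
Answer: b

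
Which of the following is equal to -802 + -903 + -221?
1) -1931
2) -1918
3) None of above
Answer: 3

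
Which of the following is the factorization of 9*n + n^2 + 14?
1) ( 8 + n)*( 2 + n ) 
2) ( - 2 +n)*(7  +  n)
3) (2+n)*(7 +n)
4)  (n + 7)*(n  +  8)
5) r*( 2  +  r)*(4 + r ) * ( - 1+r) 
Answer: 3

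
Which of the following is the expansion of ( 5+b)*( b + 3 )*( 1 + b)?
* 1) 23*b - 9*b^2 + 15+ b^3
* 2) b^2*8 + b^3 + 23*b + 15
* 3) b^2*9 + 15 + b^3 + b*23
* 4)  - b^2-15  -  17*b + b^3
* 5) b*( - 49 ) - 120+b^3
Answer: 3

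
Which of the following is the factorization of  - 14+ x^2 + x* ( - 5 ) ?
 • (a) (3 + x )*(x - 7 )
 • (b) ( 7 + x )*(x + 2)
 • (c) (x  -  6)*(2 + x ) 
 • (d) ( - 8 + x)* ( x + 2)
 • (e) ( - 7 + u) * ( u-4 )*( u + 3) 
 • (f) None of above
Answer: f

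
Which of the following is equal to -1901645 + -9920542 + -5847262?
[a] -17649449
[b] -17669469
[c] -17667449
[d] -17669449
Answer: d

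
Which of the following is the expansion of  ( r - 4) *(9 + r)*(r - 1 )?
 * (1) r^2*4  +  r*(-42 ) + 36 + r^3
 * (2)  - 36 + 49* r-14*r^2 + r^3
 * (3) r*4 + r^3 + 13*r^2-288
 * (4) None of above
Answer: 4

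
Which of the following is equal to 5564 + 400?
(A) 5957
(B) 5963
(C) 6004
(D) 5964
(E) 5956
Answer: D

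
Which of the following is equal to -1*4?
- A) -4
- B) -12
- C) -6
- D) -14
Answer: A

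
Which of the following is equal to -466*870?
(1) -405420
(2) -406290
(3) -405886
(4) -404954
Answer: 1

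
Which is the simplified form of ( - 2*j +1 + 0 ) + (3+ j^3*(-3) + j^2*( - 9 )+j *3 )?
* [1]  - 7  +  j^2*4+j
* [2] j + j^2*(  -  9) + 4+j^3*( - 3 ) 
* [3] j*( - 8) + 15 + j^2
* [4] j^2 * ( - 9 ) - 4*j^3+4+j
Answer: 2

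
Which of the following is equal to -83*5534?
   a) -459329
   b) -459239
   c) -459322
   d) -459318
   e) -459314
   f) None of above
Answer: c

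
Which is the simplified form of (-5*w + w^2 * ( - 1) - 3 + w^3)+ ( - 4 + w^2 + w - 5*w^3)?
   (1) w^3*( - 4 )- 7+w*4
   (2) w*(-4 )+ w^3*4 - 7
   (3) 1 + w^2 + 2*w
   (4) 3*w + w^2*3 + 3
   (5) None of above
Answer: 5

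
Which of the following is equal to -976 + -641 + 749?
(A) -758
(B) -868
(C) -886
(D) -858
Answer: B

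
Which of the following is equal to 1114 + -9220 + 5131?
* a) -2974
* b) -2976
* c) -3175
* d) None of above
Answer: d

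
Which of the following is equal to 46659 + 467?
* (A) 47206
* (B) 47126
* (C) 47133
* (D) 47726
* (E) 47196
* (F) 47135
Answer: B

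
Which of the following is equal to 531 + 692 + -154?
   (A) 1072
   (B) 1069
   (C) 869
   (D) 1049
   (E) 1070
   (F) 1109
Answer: B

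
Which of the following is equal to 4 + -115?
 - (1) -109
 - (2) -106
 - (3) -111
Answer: 3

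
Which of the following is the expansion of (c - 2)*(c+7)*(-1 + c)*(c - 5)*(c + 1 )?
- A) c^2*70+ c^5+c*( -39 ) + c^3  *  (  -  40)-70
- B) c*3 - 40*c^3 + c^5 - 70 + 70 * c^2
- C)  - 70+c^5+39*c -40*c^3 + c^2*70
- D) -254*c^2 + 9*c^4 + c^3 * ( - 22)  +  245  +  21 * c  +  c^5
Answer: C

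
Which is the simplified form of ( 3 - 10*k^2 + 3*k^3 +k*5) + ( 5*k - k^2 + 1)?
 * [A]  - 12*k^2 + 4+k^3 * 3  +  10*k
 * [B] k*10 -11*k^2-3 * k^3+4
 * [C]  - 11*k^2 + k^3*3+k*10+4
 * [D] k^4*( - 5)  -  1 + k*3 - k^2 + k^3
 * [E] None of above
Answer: C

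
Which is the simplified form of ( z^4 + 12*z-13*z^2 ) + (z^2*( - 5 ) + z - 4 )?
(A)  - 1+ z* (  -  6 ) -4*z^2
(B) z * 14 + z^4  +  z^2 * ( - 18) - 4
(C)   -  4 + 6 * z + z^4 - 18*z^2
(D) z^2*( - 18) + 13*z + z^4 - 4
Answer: D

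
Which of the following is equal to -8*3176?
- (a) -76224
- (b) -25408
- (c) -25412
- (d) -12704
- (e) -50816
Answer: b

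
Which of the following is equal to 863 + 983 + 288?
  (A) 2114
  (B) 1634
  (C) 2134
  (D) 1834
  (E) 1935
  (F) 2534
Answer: C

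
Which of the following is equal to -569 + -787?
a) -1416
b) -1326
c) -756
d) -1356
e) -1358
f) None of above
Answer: d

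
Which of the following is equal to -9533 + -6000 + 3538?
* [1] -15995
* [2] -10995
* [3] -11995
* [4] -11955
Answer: 3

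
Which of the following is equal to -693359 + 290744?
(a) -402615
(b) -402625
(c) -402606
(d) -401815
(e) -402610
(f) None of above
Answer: a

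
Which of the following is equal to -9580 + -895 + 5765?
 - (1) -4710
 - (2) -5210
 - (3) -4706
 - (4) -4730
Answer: 1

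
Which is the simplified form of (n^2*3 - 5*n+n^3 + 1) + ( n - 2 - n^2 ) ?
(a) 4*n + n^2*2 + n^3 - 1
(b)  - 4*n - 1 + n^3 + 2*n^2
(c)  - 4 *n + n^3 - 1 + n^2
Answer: b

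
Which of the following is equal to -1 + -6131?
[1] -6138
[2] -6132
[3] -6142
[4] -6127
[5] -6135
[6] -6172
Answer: 2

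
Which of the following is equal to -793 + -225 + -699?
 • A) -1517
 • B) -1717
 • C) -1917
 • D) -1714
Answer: B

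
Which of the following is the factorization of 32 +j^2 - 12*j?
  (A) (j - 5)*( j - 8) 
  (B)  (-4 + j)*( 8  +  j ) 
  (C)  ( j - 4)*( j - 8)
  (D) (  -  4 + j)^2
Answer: C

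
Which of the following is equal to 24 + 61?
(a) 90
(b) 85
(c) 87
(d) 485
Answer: b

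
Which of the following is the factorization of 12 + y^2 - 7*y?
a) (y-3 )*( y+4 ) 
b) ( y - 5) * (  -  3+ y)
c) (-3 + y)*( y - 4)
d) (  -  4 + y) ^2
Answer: c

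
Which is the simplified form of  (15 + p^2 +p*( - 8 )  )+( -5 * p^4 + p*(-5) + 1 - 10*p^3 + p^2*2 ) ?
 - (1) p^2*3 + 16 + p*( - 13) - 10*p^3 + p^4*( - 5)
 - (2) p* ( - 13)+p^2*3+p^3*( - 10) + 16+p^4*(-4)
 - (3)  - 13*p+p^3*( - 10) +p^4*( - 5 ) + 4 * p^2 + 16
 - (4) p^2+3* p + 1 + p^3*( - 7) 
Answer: 1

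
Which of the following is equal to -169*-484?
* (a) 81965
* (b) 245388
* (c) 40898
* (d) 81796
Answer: d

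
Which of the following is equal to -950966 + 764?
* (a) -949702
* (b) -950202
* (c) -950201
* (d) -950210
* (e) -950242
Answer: b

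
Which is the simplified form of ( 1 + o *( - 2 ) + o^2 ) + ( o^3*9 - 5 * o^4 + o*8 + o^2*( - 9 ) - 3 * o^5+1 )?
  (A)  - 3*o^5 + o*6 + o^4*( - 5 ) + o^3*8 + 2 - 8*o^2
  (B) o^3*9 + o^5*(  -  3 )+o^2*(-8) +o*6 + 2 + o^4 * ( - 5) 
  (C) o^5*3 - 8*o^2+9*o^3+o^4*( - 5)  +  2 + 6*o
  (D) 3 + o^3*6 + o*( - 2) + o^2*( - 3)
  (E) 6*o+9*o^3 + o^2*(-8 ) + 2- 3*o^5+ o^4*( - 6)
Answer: B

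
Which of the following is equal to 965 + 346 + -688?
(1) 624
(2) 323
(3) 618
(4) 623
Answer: 4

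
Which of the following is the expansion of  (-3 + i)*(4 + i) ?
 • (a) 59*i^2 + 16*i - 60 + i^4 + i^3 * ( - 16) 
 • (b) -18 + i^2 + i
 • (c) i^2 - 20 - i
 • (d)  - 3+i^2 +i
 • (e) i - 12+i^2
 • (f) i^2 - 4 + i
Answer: e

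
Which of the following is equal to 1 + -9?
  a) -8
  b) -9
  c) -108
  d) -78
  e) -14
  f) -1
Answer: a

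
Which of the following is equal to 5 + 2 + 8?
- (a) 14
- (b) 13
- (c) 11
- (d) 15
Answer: d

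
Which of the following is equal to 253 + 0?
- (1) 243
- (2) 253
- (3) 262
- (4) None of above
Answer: 2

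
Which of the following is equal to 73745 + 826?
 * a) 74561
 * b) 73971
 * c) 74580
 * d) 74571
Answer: d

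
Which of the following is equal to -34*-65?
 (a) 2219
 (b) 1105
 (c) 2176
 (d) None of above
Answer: d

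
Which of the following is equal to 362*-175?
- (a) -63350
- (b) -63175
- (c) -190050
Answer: a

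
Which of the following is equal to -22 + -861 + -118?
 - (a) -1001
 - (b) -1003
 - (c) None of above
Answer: a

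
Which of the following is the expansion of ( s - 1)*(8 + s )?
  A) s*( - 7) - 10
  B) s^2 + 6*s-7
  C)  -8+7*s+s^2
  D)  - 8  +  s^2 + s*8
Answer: C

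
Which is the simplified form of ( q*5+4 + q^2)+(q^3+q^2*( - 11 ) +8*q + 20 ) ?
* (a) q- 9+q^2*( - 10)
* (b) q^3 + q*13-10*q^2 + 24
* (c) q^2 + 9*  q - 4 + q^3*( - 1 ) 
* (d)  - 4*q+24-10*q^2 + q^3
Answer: b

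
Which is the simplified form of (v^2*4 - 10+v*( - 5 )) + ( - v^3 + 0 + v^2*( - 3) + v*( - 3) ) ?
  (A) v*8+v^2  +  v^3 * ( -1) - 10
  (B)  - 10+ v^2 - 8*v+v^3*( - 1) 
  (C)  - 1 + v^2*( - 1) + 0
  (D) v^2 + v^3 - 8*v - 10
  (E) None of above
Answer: B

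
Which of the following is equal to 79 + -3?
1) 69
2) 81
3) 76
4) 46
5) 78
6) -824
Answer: 3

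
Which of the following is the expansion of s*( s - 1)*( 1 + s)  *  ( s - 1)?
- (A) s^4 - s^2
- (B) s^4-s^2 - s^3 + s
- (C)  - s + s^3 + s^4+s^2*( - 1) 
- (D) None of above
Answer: B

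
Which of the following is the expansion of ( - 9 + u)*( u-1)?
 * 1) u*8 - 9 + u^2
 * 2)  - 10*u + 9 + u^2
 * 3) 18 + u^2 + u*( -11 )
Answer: 2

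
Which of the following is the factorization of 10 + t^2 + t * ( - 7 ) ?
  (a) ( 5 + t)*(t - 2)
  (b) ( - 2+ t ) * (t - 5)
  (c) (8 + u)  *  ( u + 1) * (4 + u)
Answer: b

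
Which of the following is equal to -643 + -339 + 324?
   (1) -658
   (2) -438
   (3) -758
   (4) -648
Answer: 1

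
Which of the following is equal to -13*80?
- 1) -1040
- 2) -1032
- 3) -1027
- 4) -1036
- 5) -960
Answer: 1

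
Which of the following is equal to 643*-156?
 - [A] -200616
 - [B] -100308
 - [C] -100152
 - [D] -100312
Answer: B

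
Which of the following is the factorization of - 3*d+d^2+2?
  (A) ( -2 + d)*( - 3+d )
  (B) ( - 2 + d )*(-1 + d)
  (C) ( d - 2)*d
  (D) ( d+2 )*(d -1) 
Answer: B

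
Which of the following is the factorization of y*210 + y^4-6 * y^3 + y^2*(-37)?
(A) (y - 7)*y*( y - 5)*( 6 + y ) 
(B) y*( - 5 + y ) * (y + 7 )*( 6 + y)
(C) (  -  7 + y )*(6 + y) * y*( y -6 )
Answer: A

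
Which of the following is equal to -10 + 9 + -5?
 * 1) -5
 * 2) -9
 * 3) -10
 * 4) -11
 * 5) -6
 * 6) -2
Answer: 5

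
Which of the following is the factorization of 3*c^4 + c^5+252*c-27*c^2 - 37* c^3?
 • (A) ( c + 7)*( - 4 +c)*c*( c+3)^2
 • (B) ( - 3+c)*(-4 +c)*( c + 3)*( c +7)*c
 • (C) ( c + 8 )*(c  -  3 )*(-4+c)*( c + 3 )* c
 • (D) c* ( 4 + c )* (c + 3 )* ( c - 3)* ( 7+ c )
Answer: B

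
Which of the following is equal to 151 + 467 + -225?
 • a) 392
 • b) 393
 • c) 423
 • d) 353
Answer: b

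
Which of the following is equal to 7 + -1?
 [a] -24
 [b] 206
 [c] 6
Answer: c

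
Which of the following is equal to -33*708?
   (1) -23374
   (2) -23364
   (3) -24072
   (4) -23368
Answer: 2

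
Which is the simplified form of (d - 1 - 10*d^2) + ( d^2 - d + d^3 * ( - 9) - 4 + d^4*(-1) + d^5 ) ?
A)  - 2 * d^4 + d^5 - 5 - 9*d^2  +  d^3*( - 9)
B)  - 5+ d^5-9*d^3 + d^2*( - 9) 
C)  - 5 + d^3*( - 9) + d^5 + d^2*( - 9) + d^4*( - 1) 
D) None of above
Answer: C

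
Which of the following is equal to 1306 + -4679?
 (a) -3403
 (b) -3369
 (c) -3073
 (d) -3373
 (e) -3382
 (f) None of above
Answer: d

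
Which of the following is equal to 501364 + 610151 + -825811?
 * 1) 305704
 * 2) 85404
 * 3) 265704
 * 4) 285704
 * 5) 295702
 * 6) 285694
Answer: 4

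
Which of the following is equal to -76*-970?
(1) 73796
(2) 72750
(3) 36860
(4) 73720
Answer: 4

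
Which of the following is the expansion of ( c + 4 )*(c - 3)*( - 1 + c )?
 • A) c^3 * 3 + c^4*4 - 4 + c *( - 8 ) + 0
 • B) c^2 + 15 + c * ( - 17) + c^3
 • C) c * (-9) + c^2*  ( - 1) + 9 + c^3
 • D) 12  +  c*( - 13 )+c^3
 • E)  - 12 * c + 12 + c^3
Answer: D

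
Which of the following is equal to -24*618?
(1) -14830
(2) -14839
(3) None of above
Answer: 3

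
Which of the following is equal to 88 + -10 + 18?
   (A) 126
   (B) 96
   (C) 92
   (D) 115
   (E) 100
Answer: B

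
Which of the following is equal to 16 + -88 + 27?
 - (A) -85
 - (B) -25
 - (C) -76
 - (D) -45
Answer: D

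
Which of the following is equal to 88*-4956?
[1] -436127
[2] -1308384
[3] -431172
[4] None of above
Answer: 4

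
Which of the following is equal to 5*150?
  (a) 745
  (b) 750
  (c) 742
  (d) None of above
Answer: b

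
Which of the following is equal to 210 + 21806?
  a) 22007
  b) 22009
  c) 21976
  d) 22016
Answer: d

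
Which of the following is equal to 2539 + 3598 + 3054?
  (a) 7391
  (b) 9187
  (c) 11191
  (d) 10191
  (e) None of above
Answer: e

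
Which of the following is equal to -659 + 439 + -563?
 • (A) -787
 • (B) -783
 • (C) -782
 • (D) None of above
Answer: B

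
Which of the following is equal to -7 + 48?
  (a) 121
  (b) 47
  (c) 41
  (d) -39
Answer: c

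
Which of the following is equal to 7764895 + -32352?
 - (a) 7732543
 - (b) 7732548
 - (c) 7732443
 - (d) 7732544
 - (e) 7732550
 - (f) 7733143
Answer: a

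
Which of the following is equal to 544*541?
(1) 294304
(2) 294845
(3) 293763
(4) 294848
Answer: 1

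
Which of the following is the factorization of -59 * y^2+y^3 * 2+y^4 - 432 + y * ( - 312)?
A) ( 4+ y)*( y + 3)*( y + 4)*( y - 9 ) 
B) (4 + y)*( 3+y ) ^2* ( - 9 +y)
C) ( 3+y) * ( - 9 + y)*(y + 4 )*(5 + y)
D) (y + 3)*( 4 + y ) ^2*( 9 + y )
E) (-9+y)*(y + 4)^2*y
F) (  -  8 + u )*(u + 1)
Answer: A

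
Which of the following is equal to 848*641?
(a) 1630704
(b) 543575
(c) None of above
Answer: c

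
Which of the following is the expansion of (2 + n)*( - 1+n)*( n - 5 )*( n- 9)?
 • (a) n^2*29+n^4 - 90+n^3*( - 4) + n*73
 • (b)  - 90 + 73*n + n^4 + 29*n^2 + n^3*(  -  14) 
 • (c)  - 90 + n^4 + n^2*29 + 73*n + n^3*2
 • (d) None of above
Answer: d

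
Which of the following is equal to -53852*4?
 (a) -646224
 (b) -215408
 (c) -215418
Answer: b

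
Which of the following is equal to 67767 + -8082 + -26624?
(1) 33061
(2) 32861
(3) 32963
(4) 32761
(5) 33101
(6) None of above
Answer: 1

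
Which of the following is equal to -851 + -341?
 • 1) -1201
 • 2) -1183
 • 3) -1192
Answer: 3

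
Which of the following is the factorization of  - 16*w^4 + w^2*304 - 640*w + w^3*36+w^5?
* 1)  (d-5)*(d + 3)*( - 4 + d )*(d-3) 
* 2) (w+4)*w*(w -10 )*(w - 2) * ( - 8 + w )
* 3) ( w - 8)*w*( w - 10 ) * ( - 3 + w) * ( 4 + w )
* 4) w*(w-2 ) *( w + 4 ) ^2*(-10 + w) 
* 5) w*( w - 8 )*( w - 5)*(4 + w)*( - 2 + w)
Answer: 2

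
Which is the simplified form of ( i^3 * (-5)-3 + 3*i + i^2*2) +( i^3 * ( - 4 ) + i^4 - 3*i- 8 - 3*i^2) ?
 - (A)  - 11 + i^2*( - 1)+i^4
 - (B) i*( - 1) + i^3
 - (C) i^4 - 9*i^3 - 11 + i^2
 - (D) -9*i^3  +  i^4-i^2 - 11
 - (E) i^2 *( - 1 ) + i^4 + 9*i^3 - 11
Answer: D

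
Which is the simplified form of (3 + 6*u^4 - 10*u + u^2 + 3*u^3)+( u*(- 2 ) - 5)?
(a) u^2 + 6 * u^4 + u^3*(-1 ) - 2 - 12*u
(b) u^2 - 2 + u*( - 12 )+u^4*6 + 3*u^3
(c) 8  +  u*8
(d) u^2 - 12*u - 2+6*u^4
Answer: b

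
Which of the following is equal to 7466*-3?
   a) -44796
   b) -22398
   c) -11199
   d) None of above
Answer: b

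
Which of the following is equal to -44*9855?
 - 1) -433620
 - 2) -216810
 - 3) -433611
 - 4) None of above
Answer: 1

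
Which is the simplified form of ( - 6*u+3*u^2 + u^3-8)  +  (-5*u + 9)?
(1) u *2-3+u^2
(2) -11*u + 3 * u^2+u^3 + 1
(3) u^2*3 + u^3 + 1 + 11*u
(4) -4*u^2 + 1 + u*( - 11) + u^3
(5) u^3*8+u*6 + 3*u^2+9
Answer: 2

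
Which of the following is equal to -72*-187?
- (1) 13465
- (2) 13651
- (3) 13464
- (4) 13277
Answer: 3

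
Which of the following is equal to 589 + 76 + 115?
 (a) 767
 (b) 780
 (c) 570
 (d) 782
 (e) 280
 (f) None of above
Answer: b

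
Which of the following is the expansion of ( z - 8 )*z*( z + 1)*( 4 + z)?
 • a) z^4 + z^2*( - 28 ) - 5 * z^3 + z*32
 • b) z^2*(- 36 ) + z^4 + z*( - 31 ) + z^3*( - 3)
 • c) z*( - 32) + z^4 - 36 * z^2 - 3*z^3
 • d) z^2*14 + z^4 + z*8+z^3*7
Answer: c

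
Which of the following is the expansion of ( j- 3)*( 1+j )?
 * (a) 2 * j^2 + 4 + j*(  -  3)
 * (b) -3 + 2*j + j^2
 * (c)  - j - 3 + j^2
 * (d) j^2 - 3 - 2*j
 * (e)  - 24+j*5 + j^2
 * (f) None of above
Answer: d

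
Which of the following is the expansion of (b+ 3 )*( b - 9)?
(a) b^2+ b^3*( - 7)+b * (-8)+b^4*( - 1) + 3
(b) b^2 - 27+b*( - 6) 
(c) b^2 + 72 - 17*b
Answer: b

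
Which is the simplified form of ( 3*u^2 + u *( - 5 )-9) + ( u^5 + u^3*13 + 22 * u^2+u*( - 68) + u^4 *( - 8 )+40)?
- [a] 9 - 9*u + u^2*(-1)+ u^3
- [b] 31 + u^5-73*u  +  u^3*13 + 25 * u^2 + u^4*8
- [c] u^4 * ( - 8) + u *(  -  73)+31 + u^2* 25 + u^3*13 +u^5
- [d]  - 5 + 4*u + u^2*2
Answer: c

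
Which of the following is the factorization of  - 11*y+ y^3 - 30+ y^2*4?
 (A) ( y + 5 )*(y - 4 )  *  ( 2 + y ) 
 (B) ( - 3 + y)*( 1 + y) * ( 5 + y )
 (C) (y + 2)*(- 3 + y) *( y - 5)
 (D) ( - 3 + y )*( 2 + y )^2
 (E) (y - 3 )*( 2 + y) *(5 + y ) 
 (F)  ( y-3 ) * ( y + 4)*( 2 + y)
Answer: E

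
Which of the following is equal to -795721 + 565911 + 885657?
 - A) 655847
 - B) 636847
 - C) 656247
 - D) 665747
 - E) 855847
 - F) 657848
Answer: A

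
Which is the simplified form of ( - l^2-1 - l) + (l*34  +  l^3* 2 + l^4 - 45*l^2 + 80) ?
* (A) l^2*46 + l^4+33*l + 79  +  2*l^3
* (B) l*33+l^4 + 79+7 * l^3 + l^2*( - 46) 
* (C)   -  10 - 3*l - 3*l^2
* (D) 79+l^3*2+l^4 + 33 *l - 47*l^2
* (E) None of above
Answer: E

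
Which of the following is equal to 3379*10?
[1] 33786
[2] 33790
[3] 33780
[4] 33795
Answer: 2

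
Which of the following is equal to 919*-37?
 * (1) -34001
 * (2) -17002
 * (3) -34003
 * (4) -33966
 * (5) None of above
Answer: 3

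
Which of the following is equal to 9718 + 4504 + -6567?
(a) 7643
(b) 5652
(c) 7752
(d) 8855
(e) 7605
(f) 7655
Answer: f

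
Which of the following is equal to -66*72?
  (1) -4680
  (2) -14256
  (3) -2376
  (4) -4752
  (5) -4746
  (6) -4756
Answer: 4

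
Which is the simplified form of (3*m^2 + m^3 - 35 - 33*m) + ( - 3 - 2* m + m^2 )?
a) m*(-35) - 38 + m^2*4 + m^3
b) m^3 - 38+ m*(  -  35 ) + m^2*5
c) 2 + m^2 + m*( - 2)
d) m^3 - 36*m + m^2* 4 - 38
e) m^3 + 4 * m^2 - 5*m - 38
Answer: a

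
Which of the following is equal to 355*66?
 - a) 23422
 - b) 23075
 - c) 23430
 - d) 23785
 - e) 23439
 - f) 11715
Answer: c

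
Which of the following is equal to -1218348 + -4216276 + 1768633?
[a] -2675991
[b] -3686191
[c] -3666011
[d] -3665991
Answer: d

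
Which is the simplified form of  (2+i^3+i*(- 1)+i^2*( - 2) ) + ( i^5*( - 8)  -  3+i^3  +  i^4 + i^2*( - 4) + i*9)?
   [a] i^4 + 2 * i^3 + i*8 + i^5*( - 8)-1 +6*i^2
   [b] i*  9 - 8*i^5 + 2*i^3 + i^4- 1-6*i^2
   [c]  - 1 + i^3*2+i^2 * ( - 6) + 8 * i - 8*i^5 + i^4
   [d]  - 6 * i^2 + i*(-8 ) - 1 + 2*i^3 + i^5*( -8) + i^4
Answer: c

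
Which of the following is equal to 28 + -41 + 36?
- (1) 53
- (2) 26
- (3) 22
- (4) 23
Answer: 4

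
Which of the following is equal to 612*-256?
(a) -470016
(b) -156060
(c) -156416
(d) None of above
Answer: d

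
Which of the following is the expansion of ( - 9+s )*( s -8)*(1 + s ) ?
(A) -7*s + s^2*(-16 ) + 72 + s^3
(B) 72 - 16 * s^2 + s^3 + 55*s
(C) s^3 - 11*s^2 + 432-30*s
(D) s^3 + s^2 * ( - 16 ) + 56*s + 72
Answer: B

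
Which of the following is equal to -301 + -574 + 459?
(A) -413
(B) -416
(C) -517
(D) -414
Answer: B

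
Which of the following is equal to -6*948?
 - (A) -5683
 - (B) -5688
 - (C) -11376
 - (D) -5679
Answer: B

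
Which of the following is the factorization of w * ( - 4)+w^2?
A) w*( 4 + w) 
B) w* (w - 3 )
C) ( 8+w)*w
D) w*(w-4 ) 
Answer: D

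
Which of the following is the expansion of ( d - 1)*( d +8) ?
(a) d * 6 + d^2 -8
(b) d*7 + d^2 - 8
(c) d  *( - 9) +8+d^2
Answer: b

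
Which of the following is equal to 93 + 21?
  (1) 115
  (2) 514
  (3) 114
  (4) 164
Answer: 3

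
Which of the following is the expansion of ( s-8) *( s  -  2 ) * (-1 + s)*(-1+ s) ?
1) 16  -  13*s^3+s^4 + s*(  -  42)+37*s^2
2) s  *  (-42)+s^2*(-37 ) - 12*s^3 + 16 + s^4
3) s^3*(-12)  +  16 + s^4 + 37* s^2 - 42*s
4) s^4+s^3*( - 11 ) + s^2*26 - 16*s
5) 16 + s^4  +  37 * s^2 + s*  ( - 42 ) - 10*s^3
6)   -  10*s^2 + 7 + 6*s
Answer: 3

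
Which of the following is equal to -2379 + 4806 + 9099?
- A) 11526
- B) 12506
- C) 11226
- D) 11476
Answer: A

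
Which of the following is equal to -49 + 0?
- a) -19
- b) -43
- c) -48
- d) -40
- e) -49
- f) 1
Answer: e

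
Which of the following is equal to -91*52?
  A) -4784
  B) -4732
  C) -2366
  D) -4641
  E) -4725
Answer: B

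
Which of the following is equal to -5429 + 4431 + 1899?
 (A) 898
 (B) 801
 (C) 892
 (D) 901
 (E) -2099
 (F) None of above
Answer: D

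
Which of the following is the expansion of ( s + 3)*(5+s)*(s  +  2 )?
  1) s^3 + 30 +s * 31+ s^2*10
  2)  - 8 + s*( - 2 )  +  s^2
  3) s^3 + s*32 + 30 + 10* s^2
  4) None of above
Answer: 1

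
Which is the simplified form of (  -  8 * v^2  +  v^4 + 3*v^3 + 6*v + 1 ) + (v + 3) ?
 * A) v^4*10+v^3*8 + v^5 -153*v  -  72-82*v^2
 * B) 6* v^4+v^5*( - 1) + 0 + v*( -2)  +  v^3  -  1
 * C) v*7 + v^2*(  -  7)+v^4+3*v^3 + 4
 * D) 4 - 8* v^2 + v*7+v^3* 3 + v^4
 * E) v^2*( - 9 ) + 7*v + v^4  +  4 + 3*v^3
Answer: D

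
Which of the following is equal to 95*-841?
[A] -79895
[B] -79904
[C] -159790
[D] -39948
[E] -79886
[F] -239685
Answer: A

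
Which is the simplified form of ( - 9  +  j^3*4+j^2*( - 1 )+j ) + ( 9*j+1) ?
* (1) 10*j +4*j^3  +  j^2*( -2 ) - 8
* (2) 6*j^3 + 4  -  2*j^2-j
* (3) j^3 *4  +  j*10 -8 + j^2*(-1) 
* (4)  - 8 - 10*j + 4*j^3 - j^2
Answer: 3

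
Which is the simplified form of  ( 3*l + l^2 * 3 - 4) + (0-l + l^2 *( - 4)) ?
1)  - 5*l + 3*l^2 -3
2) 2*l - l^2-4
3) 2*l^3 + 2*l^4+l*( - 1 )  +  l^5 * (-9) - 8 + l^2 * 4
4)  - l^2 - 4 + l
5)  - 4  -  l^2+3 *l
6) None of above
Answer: 2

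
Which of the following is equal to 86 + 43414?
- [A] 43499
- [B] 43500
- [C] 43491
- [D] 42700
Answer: B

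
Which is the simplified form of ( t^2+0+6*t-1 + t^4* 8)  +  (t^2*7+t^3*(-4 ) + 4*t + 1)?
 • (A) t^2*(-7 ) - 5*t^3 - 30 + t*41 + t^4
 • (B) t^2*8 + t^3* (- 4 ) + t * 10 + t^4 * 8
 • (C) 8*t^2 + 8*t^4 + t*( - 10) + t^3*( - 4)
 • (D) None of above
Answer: B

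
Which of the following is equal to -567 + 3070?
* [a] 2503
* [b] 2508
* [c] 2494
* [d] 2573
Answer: a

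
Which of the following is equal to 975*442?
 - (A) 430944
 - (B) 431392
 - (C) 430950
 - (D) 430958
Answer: C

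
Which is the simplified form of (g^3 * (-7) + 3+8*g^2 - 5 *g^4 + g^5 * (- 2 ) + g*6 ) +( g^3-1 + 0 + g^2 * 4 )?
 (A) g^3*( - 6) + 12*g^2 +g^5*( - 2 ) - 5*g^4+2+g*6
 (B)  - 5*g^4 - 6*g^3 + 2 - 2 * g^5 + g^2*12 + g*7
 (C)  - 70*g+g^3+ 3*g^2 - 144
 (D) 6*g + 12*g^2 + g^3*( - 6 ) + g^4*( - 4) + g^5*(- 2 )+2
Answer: A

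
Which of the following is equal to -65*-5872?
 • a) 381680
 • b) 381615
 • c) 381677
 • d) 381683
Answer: a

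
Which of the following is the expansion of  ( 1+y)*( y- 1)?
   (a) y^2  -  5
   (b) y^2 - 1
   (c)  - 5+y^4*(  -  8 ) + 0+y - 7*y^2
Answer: b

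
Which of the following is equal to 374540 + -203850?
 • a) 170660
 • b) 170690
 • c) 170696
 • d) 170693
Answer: b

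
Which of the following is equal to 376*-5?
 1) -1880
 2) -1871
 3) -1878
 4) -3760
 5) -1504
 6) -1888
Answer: 1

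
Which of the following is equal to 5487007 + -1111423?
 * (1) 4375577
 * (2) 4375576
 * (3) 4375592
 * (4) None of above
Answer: 4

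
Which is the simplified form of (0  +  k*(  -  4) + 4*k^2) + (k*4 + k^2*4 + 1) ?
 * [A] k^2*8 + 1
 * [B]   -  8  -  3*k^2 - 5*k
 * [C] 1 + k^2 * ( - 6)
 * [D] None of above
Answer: A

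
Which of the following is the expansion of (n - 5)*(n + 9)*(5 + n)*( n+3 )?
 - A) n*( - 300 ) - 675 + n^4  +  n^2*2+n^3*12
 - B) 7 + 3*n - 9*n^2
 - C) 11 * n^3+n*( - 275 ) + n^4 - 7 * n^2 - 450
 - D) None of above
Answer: A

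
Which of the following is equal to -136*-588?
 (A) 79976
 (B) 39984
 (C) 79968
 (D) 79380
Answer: C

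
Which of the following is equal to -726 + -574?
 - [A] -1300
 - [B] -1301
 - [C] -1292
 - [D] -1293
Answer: A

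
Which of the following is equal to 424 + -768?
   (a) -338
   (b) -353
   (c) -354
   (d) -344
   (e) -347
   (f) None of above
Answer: d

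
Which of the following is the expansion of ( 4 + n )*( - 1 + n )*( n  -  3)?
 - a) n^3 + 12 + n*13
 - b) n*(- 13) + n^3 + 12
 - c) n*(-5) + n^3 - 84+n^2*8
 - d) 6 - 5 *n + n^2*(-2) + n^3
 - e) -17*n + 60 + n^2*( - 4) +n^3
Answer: b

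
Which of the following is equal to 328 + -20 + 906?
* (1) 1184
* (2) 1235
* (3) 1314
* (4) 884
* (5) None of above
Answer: 5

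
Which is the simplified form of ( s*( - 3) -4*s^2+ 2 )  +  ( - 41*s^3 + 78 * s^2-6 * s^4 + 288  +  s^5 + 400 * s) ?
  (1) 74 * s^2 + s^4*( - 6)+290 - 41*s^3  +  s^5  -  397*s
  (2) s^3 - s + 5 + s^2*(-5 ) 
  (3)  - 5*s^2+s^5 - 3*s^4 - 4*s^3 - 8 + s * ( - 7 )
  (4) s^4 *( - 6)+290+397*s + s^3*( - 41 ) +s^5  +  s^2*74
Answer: 4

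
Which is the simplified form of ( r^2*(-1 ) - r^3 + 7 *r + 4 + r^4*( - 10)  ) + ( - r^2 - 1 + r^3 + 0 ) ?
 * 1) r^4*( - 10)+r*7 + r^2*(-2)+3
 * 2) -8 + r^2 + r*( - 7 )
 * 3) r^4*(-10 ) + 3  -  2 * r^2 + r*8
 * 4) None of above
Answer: 1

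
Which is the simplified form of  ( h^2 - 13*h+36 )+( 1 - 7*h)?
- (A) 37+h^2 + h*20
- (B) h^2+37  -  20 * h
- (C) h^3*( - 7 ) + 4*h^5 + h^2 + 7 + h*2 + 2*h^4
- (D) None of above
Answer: B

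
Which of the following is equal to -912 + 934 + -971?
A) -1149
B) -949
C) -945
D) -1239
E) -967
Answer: B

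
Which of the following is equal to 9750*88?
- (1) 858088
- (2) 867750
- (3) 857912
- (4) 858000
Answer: 4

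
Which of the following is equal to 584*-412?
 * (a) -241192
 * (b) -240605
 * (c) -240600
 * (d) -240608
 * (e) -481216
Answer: d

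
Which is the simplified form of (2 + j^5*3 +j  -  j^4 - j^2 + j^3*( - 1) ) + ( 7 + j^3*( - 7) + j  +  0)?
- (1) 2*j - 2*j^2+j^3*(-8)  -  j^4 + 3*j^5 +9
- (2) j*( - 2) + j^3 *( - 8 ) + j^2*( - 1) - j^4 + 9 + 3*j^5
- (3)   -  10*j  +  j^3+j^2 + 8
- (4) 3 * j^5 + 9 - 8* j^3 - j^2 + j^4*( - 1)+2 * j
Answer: 4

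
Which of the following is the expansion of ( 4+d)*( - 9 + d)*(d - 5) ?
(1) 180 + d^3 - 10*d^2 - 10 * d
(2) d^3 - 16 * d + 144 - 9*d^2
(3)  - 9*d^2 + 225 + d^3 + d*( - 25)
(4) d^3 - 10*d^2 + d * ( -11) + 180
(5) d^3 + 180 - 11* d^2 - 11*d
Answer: 4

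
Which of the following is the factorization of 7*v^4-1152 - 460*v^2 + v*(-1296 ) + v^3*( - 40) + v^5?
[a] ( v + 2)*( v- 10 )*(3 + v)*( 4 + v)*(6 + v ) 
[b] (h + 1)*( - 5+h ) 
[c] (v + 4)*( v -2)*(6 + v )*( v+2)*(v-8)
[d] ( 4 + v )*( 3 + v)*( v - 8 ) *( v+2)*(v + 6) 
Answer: d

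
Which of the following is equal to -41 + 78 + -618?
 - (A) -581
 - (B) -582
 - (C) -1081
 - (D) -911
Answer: A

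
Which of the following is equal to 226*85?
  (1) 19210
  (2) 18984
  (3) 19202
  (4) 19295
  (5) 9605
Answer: 1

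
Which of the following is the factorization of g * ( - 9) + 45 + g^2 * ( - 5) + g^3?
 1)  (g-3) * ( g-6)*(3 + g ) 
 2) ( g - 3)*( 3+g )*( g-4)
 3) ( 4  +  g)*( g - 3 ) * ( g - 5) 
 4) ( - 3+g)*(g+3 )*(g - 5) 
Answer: 4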